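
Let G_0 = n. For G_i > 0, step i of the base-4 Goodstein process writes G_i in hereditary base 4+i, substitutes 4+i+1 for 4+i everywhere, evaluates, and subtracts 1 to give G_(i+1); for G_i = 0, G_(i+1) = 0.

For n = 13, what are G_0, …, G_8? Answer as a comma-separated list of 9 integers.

base 4: 13 = 3·4 + 1; at 5: 3·5 + 1 = 16; next = 15
base 5: 15 = 3·5; at 6: 3·6 = 18; next = 17
base 6: 17 = 2·6 + 5; at 7: 2·7 + 5 = 19; next = 18
base 7: 18 = 2·7 + 4; at 8: 2·8 + 4 = 20; next = 19
base 8: 19 = 2·8 + 3; at 9: 2·9 + 3 = 21; next = 20
base 9: 20 = 2·9 + 2; at 10: 2·10 + 2 = 22; next = 21
base 10: 21 = 2·10 + 1; at 11: 2·11 + 1 = 23; next = 22
base 11: 22 = 2·11; at 12: 2·12 = 24; next = 23

13, 15, 17, 18, 19, 20, 21, 22, 23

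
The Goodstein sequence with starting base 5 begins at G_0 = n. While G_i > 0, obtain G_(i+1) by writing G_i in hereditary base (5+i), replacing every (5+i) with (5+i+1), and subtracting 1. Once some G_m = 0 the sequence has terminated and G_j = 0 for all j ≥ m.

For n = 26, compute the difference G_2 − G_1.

G_0=26  [base 5] 5^2 + 1  →[5↦6]→  6^2 + 1 = 37  −1 ⇒ G_1=36
G_1=36  [base 6] 6^2  →[6↦7]→  7^2 = 49  −1 ⇒ G_2=48

12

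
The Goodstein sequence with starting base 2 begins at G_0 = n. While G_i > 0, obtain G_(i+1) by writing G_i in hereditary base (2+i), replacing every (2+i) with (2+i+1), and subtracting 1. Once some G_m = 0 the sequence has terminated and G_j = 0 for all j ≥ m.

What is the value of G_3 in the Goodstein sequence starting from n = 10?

15625

G_0=10  [base 2] 2^(2 + 1) + 2  →[2↦3]→  3^(3 + 1) + 3 = 84  −1 ⇒ G_1=83
G_1=83  [base 3] 3^(3 + 1) + 2  →[3↦4]→  4^(4 + 1) + 2 = 1026  −1 ⇒ G_2=1025
G_2=1025  [base 4] 4^(4 + 1) + 1  →[4↦5]→  5^(5 + 1) + 1 = 15626  −1 ⇒ G_3=15625
G_3=15625  [base 5] 5^(5 + 1)  →[5↦6]→  6^(6 + 1) = 279936  −1 ⇒ G_4=279935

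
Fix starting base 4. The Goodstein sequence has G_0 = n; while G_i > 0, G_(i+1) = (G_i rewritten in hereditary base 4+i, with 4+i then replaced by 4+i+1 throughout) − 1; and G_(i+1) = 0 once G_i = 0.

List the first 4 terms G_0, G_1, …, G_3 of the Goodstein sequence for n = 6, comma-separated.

step 0: 6 = 4 + 2; sub 5 for 4: 5 + 2; = 7; G_1 = 7−1 = 6
step 1: 6 = 5 + 1; sub 6 for 5: 6 + 1; = 7; G_2 = 7−1 = 6
step 2: 6 = 6; sub 7 for 6: 7; = 7; G_3 = 7−1 = 6

6, 6, 6, 6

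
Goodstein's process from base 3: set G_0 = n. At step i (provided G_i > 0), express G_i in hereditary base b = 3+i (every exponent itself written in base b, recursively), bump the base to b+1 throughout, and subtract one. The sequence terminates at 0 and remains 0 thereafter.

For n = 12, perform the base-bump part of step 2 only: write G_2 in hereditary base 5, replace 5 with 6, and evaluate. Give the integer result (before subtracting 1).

38

base 3: 12 = 3^2 + 3; at 4: 4^2 + 4 = 20; next = 19
base 4: 19 = 4^2 + 3; at 5: 5^2 + 3 = 28; next = 27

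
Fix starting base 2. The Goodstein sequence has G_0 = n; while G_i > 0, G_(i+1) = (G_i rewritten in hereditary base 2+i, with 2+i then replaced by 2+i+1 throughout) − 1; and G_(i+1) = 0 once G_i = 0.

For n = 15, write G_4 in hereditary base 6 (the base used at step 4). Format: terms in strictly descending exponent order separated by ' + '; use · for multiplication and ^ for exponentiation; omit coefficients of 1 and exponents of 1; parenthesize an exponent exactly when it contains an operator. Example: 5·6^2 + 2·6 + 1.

6^(6 + 1) + 6^6 + 1

(0) 15|_2 = 2^(2 + 1) + 2^2 + 2 + 1 ↦ 3^(3 + 1) + 3^3 + 3 + 1|_3 = 112 ⇒ 111
(1) 111|_3 = 3^(3 + 1) + 3^3 + 3 ↦ 4^(4 + 1) + 4^4 + 4|_4 = 1284 ⇒ 1283
(2) 1283|_4 = 4^(4 + 1) + 4^4 + 3 ↦ 5^(5 + 1) + 5^5 + 3|_5 = 18753 ⇒ 18752
(3) 18752|_5 = 5^(5 + 1) + 5^5 + 2 ↦ 6^(6 + 1) + 6^6 + 2|_6 = 326594 ⇒ 326593
(4) 326593|_6 = 6^(6 + 1) + 6^6 + 1 ↦ 7^(7 + 1) + 7^7 + 1|_7 = 6588345 ⇒ 6588344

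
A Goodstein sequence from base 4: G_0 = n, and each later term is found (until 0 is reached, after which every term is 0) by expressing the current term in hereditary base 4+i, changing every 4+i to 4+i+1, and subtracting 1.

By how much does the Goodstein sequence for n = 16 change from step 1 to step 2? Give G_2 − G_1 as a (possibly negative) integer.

3

base 4: 16 = 4^2; at 5: 5^2 = 25; next = 24
base 5: 24 = 4·5 + 4; at 6: 4·6 + 4 = 28; next = 27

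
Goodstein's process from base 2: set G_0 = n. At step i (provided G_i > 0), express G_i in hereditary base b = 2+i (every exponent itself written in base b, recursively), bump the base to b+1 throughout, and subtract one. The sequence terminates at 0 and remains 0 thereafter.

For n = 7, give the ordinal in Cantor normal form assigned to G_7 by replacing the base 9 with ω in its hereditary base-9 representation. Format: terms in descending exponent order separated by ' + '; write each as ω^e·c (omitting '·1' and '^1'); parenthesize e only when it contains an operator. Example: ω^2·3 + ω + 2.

ω^7·7 + ω^6·7 + ω^5·7 + ω^4·7 + ω^3·7 + ω^2·7 + ω·7 + 6

i=0: 7 = 2^2 + 2 + 1 (b=2); 2→3: 3^3 + 3 + 1 = 31; 31−1 = 30
i=1: 30 = 3^3 + 3 (b=3); 3→4: 4^4 + 4 = 260; 260−1 = 259
i=2: 259 = 4^4 + 3 (b=4); 4→5: 5^5 + 3 = 3128; 3128−1 = 3127
i=3: 3127 = 5^5 + 2 (b=5); 5→6: 6^6 + 2 = 46658; 46658−1 = 46657
i=4: 46657 = 6^6 + 1 (b=6); 6→7: 7^7 + 1 = 823544; 823544−1 = 823543
i=5: 823543 = 7^7 (b=7); 7→8: 8^8 = 16777216; 16777216−1 = 16777215
i=6: 16777215 = 7·8^7 + 7·8^6 + 7·8^5 + 7·8^4 + 7·8^3 + 7·8^2 + 7·8 + 7 (b=8); 8→9: 7·9^7 + 7·9^6 + 7·9^5 + 7·9^4 + 7·9^3 + 7·9^2 + 7·9 + 7 = 37665880; 37665880−1 = 37665879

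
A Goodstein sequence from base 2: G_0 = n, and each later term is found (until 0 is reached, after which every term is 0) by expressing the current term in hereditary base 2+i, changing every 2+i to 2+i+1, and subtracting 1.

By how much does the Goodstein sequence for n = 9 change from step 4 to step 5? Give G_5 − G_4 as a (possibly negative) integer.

9 —HB2→ 2^(2 + 1) + 1 —bump→ 3^(3 + 1) + 1 = 82 —(−1)→ 81
81 —HB3→ 3^(3 + 1) —bump→ 4^(4 + 1) = 1024 —(−1)→ 1023
1023 —HB4→ 3·4^4 + 3·4^3 + 3·4^2 + 3·4 + 3 —bump→ 3·5^5 + 3·5^3 + 3·5^2 + 3·5 + 3 = 9843 —(−1)→ 9842
9842 —HB5→ 3·5^5 + 3·5^3 + 3·5^2 + 3·5 + 2 —bump→ 3·6^6 + 3·6^3 + 3·6^2 + 3·6 + 2 = 140744 —(−1)→ 140743
140743 —HB6→ 3·6^6 + 3·6^3 + 3·6^2 + 3·6 + 1 —bump→ 3·7^7 + 3·7^3 + 3·7^2 + 3·7 + 1 = 2471827 —(−1)→ 2471826

2331083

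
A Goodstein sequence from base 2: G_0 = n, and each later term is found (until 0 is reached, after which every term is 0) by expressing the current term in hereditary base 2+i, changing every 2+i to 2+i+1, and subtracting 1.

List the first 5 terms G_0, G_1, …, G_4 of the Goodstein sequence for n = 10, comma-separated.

G_0 = 10. HB_2(10) = 2^(2 + 1) + 2. Bump = 84. G_1 = 83.
G_1 = 83. HB_3(83) = 3^(3 + 1) + 2. Bump = 1026. G_2 = 1025.
G_2 = 1025. HB_4(1025) = 4^(4 + 1) + 1. Bump = 15626. G_3 = 15625.
G_3 = 15625. HB_5(15625) = 5^(5 + 1). Bump = 279936. G_4 = 279935.

10, 83, 1025, 15625, 279935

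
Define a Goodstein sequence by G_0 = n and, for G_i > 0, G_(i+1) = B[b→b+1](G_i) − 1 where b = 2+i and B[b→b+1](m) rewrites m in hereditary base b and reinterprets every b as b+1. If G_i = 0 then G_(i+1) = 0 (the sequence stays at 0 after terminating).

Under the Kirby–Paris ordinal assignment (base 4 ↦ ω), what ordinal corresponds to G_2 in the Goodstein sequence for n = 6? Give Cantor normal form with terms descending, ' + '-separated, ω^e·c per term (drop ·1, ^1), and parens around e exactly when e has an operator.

6 —HB2→ 2^2 + 2 —bump→ 3^3 + 3 = 30 —(−1)→ 29
29 —HB3→ 3^3 + 2 —bump→ 4^4 + 2 = 258 —(−1)→ 257
257 —HB4→ 4^4 + 1 —bump→ 5^5 + 1 = 3126 —(−1)→ 3125

ω^ω + 1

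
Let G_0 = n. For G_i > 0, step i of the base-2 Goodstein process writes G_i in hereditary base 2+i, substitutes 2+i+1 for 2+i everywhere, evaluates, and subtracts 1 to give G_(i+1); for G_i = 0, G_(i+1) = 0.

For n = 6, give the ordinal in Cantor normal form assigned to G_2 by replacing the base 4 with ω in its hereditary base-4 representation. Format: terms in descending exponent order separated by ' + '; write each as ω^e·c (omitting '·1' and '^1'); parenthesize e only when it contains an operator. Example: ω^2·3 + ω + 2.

ω^ω + 1

6 —HB2→ 2^2 + 2 —bump→ 3^3 + 3 = 30 —(−1)→ 29
29 —HB3→ 3^3 + 2 —bump→ 4^4 + 2 = 258 —(−1)→ 257
257 —HB4→ 4^4 + 1 —bump→ 5^5 + 1 = 3126 —(−1)→ 3125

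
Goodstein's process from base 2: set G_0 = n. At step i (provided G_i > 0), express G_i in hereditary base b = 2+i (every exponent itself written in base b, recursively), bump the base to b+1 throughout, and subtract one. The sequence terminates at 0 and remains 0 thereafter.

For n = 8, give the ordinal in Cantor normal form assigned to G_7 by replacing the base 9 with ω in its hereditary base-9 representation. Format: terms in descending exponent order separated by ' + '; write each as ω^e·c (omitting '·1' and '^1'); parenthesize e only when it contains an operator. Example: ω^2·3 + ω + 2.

ω^ω·2 + ω^2·2 + ω + 2

(0) 8|_2 = 2^(2 + 1) ↦ 3^(3 + 1)|_3 = 81 ⇒ 80
(1) 80|_3 = 2·3^3 + 2·3^2 + 2·3 + 2 ↦ 2·4^4 + 2·4^2 + 2·4 + 2|_4 = 554 ⇒ 553
(2) 553|_4 = 2·4^4 + 2·4^2 + 2·4 + 1 ↦ 2·5^5 + 2·5^2 + 2·5 + 1|_5 = 6311 ⇒ 6310
(3) 6310|_5 = 2·5^5 + 2·5^2 + 2·5 ↦ 2·6^6 + 2·6^2 + 2·6|_6 = 93396 ⇒ 93395
(4) 93395|_6 = 2·6^6 + 2·6^2 + 6 + 5 ↦ 2·7^7 + 2·7^2 + 7 + 5|_7 = 1647196 ⇒ 1647195
(5) 1647195|_7 = 2·7^7 + 2·7^2 + 7 + 4 ↦ 2·8^8 + 2·8^2 + 8 + 4|_8 = 33554572 ⇒ 33554571
(6) 33554571|_8 = 2·8^8 + 2·8^2 + 8 + 3 ↦ 2·9^9 + 2·9^2 + 9 + 3|_9 = 774841152 ⇒ 774841151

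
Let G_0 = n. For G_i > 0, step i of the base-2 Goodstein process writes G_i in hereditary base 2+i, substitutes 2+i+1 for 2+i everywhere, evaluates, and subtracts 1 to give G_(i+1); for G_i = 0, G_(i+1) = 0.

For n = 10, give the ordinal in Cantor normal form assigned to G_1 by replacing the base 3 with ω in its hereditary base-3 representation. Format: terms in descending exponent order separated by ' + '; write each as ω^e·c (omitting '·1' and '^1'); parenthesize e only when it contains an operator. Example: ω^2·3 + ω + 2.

10 —HB2→ 2^(2 + 1) + 2 —bump→ 3^(3 + 1) + 3 = 84 —(−1)→ 83
83 —HB3→ 3^(3 + 1) + 2 —bump→ 4^(4 + 1) + 2 = 1026 —(−1)→ 1025

ω^(ω + 1) + 2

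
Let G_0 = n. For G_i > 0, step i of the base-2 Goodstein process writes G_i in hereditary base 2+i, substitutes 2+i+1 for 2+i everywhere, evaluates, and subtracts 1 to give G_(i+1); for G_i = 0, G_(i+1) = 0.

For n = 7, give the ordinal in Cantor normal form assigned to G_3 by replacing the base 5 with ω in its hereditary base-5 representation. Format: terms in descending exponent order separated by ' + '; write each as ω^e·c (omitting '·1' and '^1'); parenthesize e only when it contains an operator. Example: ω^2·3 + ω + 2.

[0] 7 ≡ 2^2 + 2 + 1 (base 2). Lift 3: 31. −1: 30.
[1] 30 ≡ 3^3 + 3 (base 3). Lift 4: 260. −1: 259.
[2] 259 ≡ 4^4 + 3 (base 4). Lift 5: 3128. −1: 3127.

ω^ω + 2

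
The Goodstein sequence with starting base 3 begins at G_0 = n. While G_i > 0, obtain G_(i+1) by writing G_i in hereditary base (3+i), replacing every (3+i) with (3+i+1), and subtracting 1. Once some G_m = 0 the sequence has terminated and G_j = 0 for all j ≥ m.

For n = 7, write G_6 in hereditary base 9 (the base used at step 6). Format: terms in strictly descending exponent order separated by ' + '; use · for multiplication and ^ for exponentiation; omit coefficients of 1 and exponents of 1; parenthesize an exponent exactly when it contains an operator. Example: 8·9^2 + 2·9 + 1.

9

G_0 = 7. HB_3(7) = 2·3 + 1. Bump = 9. G_1 = 8.
G_1 = 8. HB_4(8) = 2·4. Bump = 10. G_2 = 9.
G_2 = 9. HB_5(9) = 5 + 4. Bump = 10. G_3 = 9.
G_3 = 9. HB_6(9) = 6 + 3. Bump = 10. G_4 = 9.
G_4 = 9. HB_7(9) = 7 + 2. Bump = 10. G_5 = 9.
G_5 = 9. HB_8(9) = 8 + 1. Bump = 10. G_6 = 9.
G_6 = 9. HB_9(9) = 9. Bump = 10. G_7 = 9.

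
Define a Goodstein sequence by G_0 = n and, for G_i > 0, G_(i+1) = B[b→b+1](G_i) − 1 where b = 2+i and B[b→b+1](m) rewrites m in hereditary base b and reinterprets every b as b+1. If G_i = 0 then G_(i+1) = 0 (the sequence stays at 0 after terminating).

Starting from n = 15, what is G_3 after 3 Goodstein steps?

18752

15 —HB2→ 2^(2 + 1) + 2^2 + 2 + 1 —bump→ 3^(3 + 1) + 3^3 + 3 + 1 = 112 —(−1)→ 111
111 —HB3→ 3^(3 + 1) + 3^3 + 3 —bump→ 4^(4 + 1) + 4^4 + 4 = 1284 —(−1)→ 1283
1283 —HB4→ 4^(4 + 1) + 4^4 + 3 —bump→ 5^(5 + 1) + 5^5 + 3 = 18753 —(−1)→ 18752
18752 —HB5→ 5^(5 + 1) + 5^5 + 2 —bump→ 6^(6 + 1) + 6^6 + 2 = 326594 —(−1)→ 326593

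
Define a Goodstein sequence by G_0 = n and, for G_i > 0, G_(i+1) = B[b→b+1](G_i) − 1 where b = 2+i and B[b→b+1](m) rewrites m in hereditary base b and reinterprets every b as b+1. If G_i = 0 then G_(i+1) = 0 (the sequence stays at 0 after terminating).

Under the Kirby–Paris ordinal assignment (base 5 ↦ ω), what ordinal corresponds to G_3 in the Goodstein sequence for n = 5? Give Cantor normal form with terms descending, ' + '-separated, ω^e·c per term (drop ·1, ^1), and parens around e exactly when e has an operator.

G_0=5  [base 2] 2^2 + 1  →[2↦3]→  3^3 + 1 = 28  −1 ⇒ G_1=27
G_1=27  [base 3] 3^3  →[3↦4]→  4^4 = 256  −1 ⇒ G_2=255
G_2=255  [base 4] 3·4^3 + 3·4^2 + 3·4 + 3  →[4↦5]→  3·5^3 + 3·5^2 + 3·5 + 3 = 468  −1 ⇒ G_3=467

ω^3·3 + ω^2·3 + ω·3 + 2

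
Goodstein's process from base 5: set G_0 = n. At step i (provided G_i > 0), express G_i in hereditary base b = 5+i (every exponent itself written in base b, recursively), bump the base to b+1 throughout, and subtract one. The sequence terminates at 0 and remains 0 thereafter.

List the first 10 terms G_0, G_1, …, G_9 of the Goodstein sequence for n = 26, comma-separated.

26, 36, 48, 53, 58, 63, 68, 73, 78, 83

step 0: 26 = 5^2 + 1; sub 6 for 5: 6^2 + 1; = 37; G_1 = 37−1 = 36
step 1: 36 = 6^2; sub 7 for 6: 7^2; = 49; G_2 = 49−1 = 48
step 2: 48 = 6·7 + 6; sub 8 for 7: 6·8 + 6; = 54; G_3 = 54−1 = 53
step 3: 53 = 6·8 + 5; sub 9 for 8: 6·9 + 5; = 59; G_4 = 59−1 = 58
step 4: 58 = 6·9 + 4; sub 10 for 9: 6·10 + 4; = 64; G_5 = 64−1 = 63
step 5: 63 = 6·10 + 3; sub 11 for 10: 6·11 + 3; = 69; G_6 = 69−1 = 68
step 6: 68 = 6·11 + 2; sub 12 for 11: 6·12 + 2; = 74; G_7 = 74−1 = 73
step 7: 73 = 6·12 + 1; sub 13 for 12: 6·13 + 1; = 79; G_8 = 79−1 = 78
step 8: 78 = 6·13; sub 14 for 13: 6·14; = 84; G_9 = 84−1 = 83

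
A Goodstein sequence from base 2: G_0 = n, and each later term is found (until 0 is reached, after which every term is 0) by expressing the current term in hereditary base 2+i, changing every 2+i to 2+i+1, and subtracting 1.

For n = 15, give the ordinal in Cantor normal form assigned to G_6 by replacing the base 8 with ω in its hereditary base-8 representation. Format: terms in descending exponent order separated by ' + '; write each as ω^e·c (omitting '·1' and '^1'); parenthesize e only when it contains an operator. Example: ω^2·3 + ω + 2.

ω^(ω + 1) + ω^7·7 + ω^6·7 + ω^5·7 + ω^4·7 + ω^3·7 + ω^2·7 + ω·7 + 7

i=0: 15 = 2^(2 + 1) + 2^2 + 2 + 1 (b=2); 2→3: 3^(3 + 1) + 3^3 + 3 + 1 = 112; 112−1 = 111
i=1: 111 = 3^(3 + 1) + 3^3 + 3 (b=3); 3→4: 4^(4 + 1) + 4^4 + 4 = 1284; 1284−1 = 1283
i=2: 1283 = 4^(4 + 1) + 4^4 + 3 (b=4); 4→5: 5^(5 + 1) + 5^5 + 3 = 18753; 18753−1 = 18752
i=3: 18752 = 5^(5 + 1) + 5^5 + 2 (b=5); 5→6: 6^(6 + 1) + 6^6 + 2 = 326594; 326594−1 = 326593
i=4: 326593 = 6^(6 + 1) + 6^6 + 1 (b=6); 6→7: 7^(7 + 1) + 7^7 + 1 = 6588345; 6588345−1 = 6588344
i=5: 6588344 = 7^(7 + 1) + 7^7 (b=7); 7→8: 8^(8 + 1) + 8^8 = 150994944; 150994944−1 = 150994943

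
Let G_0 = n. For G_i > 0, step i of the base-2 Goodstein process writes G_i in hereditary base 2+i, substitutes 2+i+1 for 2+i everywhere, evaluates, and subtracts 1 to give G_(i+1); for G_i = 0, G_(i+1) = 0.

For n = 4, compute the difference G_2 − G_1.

15

i=0: 4 = 2^2 (b=2); 2→3: 3^3 = 27; 27−1 = 26
i=1: 26 = 2·3^2 + 2·3 + 2 (b=3); 3→4: 2·4^2 + 2·4 + 2 = 42; 42−1 = 41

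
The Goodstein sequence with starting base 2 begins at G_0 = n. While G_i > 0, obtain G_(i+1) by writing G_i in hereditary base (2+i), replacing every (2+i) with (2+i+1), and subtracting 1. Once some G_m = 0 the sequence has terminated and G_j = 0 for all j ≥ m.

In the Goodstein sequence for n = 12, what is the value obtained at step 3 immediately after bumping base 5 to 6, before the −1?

step 0: 12 = 2^(2 + 1) + 2^2; sub 3 for 2: 3^(3 + 1) + 3^3; = 108; G_1 = 108−1 = 107
step 1: 107 = 3^(3 + 1) + 2·3^2 + 2·3 + 2; sub 4 for 3: 4^(4 + 1) + 2·4^2 + 2·4 + 2; = 1066; G_2 = 1066−1 = 1065
step 2: 1065 = 4^(4 + 1) + 2·4^2 + 2·4 + 1; sub 5 for 4: 5^(5 + 1) + 2·5^2 + 2·5 + 1; = 15686; G_3 = 15686−1 = 15685
step 3: 15685 = 5^(5 + 1) + 2·5^2 + 2·5; sub 6 for 5: 6^(6 + 1) + 2·6^2 + 2·6; = 280020; G_4 = 280020−1 = 280019

280020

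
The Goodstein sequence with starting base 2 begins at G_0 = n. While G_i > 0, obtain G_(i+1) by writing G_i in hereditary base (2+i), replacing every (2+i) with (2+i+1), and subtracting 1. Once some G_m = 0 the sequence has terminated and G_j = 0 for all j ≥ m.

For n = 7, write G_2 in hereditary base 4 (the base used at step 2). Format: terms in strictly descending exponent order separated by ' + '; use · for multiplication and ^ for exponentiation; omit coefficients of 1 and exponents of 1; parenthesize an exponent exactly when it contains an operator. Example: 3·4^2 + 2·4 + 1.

(0) 7|_2 = 2^2 + 2 + 1 ↦ 3^3 + 3 + 1|_3 = 31 ⇒ 30
(1) 30|_3 = 3^3 + 3 ↦ 4^4 + 4|_4 = 260 ⇒ 259
(2) 259|_4 = 4^4 + 3 ↦ 5^5 + 3|_5 = 3128 ⇒ 3127

4^4 + 3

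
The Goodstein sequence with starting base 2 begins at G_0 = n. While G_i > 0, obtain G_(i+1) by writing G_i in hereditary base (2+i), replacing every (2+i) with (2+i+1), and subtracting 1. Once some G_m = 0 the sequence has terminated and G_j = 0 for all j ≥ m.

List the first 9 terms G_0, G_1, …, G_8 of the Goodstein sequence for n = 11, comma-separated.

11, 84, 1027, 15627, 279937, 5764801, 134217727, 2749609302, 70077777775

base 2: 11 = 2^(2 + 1) + 2 + 1; at 3: 3^(3 + 1) + 3 + 1 = 85; next = 84
base 3: 84 = 3^(3 + 1) + 3; at 4: 4^(4 + 1) + 4 = 1028; next = 1027
base 4: 1027 = 4^(4 + 1) + 3; at 5: 5^(5 + 1) + 3 = 15628; next = 15627
base 5: 15627 = 5^(5 + 1) + 2; at 6: 6^(6 + 1) + 2 = 279938; next = 279937
base 6: 279937 = 6^(6 + 1) + 1; at 7: 7^(7 + 1) + 1 = 5764802; next = 5764801
base 7: 5764801 = 7^(7 + 1); at 8: 8^(8 + 1) = 134217728; next = 134217727
base 8: 134217727 = 7·8^8 + 7·8^7 + 7·8^6 + 7·8^5 + 7·8^4 + 7·8^3 + 7·8^2 + 7·8 + 7; at 9: 7·9^9 + 7·9^7 + 7·9^6 + 7·9^5 + 7·9^4 + 7·9^3 + 7·9^2 + 7·9 + 7 = 2749609303; next = 2749609302
base 9: 2749609302 = 7·9^9 + 7·9^7 + 7·9^6 + 7·9^5 + 7·9^4 + 7·9^3 + 7·9^2 + 7·9 + 6; at 10: 7·10^10 + 7·10^7 + 7·10^6 + 7·10^5 + 7·10^4 + 7·10^3 + 7·10^2 + 7·10 + 6 = 70077777776; next = 70077777775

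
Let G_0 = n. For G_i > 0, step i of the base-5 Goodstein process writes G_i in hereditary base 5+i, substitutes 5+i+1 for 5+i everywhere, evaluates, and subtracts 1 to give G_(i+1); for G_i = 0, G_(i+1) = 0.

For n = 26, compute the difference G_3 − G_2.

base 5: 26 = 5^2 + 1; at 6: 6^2 + 1 = 37; next = 36
base 6: 36 = 6^2; at 7: 7^2 = 49; next = 48
base 7: 48 = 6·7 + 6; at 8: 6·8 + 6 = 54; next = 53

5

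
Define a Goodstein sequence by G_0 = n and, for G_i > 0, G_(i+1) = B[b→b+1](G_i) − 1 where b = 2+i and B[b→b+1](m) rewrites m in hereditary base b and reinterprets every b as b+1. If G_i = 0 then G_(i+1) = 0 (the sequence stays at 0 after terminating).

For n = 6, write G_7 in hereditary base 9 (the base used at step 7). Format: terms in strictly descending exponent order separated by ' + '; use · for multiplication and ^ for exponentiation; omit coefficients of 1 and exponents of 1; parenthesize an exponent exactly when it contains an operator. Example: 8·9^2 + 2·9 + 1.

5·9^5 + 5·9^4 + 5·9^3 + 5·9^2 + 5·9 + 2

G_0 = 6. HB_2(6) = 2^2 + 2. Bump = 30. G_1 = 29.
G_1 = 29. HB_3(29) = 3^3 + 2. Bump = 258. G_2 = 257.
G_2 = 257. HB_4(257) = 4^4 + 1. Bump = 3126. G_3 = 3125.
G_3 = 3125. HB_5(3125) = 5^5. Bump = 46656. G_4 = 46655.
G_4 = 46655. HB_6(46655) = 5·6^5 + 5·6^4 + 5·6^3 + 5·6^2 + 5·6 + 5. Bump = 98040. G_5 = 98039.
G_5 = 98039. HB_7(98039) = 5·7^5 + 5·7^4 + 5·7^3 + 5·7^2 + 5·7 + 4. Bump = 187244. G_6 = 187243.
G_6 = 187243. HB_8(187243) = 5·8^5 + 5·8^4 + 5·8^3 + 5·8^2 + 5·8 + 3. Bump = 332148. G_7 = 332147.
G_7 = 332147. HB_9(332147) = 5·9^5 + 5·9^4 + 5·9^3 + 5·9^2 + 5·9 + 2. Bump = 555552. G_8 = 555551.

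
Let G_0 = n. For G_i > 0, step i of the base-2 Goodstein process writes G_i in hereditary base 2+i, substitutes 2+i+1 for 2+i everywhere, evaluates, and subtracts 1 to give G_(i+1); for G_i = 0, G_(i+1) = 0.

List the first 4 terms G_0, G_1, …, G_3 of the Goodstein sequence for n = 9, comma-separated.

9 —HB2→ 2^(2 + 1) + 1 —bump→ 3^(3 + 1) + 1 = 82 —(−1)→ 81
81 —HB3→ 3^(3 + 1) —bump→ 4^(4 + 1) = 1024 —(−1)→ 1023
1023 —HB4→ 3·4^4 + 3·4^3 + 3·4^2 + 3·4 + 3 —bump→ 3·5^5 + 3·5^3 + 3·5^2 + 3·5 + 3 = 9843 —(−1)→ 9842

9, 81, 1023, 9842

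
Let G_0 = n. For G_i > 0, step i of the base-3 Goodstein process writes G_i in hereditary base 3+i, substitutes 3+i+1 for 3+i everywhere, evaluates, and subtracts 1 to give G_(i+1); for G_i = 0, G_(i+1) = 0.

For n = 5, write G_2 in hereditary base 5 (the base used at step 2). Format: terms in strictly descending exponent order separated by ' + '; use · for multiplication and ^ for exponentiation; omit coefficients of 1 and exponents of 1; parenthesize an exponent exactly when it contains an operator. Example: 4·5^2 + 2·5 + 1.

5

step 0: 5 = 3 + 2; sub 4 for 3: 4 + 2; = 6; G_1 = 6−1 = 5
step 1: 5 = 4 + 1; sub 5 for 4: 5 + 1; = 6; G_2 = 6−1 = 5
step 2: 5 = 5; sub 6 for 5: 6; = 6; G_3 = 6−1 = 5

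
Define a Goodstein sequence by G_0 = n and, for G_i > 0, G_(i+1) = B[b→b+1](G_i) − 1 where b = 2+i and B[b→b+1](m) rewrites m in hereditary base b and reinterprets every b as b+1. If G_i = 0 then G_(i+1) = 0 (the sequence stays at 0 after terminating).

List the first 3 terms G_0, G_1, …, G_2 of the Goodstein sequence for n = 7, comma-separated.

i=0: 7 = 2^2 + 2 + 1 (b=2); 2→3: 3^3 + 3 + 1 = 31; 31−1 = 30
i=1: 30 = 3^3 + 3 (b=3); 3→4: 4^4 + 4 = 260; 260−1 = 259

7, 30, 259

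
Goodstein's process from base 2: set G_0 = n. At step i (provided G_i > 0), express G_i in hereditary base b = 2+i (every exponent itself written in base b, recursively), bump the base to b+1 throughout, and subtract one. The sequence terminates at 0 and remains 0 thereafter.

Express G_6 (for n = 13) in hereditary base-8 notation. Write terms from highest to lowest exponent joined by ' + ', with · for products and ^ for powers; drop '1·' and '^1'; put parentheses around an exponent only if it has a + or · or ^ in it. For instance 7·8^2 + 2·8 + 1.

8^(8 + 1) + 3·8^3 + 3·8^2 + 2·8 + 7

base 2: 13 = 2^(2 + 1) + 2^2 + 1; at 3: 3^(3 + 1) + 3^3 + 1 = 109; next = 108
base 3: 108 = 3^(3 + 1) + 3^3; at 4: 4^(4 + 1) + 4^4 = 1280; next = 1279
base 4: 1279 = 4^(4 + 1) + 3·4^3 + 3·4^2 + 3·4 + 3; at 5: 5^(5 + 1) + 3·5^3 + 3·5^2 + 3·5 + 3 = 16093; next = 16092
base 5: 16092 = 5^(5 + 1) + 3·5^3 + 3·5^2 + 3·5 + 2; at 6: 6^(6 + 1) + 3·6^3 + 3·6^2 + 3·6 + 2 = 280712; next = 280711
base 6: 280711 = 6^(6 + 1) + 3·6^3 + 3·6^2 + 3·6 + 1; at 7: 7^(7 + 1) + 3·7^3 + 3·7^2 + 3·7 + 1 = 5765999; next = 5765998
base 7: 5765998 = 7^(7 + 1) + 3·7^3 + 3·7^2 + 3·7; at 8: 8^(8 + 1) + 3·8^3 + 3·8^2 + 3·8 = 134219480; next = 134219479
base 8: 134219479 = 8^(8 + 1) + 3·8^3 + 3·8^2 + 2·8 + 7; at 9: 9^(9 + 1) + 3·9^3 + 3·9^2 + 2·9 + 7 = 3486786856; next = 3486786855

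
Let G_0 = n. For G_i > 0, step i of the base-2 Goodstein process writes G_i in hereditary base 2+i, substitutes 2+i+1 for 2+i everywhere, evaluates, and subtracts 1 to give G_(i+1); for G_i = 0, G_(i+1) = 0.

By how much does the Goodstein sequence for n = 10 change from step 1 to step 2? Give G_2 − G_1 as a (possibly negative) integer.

942

10 —HB2→ 2^(2 + 1) + 2 —bump→ 3^(3 + 1) + 3 = 84 —(−1)→ 83
83 —HB3→ 3^(3 + 1) + 2 —bump→ 4^(4 + 1) + 2 = 1026 —(−1)→ 1025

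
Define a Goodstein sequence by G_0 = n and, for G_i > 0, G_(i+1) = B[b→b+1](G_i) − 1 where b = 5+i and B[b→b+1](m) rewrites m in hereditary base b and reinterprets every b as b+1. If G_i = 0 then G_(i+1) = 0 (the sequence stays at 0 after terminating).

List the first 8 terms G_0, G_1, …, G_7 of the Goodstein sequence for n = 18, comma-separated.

18, 20, 22, 24, 26, 27, 28, 29

G_0 = 18. HB_5(18) = 3·5 + 3. Bump = 21. G_1 = 20.
G_1 = 20. HB_6(20) = 3·6 + 2. Bump = 23. G_2 = 22.
G_2 = 22. HB_7(22) = 3·7 + 1. Bump = 25. G_3 = 24.
G_3 = 24. HB_8(24) = 3·8. Bump = 27. G_4 = 26.
G_4 = 26. HB_9(26) = 2·9 + 8. Bump = 28. G_5 = 27.
G_5 = 27. HB_10(27) = 2·10 + 7. Bump = 29. G_6 = 28.
G_6 = 28. HB_11(28) = 2·11 + 6. Bump = 30. G_7 = 29.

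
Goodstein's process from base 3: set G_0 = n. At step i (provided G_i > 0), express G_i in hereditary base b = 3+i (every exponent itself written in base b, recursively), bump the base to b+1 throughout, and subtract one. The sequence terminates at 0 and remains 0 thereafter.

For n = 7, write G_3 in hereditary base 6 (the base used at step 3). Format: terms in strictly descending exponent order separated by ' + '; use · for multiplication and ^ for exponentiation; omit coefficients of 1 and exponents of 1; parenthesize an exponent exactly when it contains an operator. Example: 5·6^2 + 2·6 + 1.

G_0=7  [base 3] 2·3 + 1  →[3↦4]→  2·4 + 1 = 9  −1 ⇒ G_1=8
G_1=8  [base 4] 2·4  →[4↦5]→  2·5 = 10  −1 ⇒ G_2=9
G_2=9  [base 5] 5 + 4  →[5↦6]→  6 + 4 = 10  −1 ⇒ G_3=9
G_3=9  [base 6] 6 + 3  →[6↦7]→  7 + 3 = 10  −1 ⇒ G_4=9

6 + 3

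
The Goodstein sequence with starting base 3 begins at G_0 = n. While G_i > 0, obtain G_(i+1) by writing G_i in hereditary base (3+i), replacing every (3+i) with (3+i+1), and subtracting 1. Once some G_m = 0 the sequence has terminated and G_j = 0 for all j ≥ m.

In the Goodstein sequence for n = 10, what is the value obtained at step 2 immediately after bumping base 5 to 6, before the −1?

28

10 —HB3→ 3^2 + 1 —bump→ 4^2 + 1 = 17 —(−1)→ 16
16 —HB4→ 4^2 —bump→ 5^2 = 25 —(−1)→ 24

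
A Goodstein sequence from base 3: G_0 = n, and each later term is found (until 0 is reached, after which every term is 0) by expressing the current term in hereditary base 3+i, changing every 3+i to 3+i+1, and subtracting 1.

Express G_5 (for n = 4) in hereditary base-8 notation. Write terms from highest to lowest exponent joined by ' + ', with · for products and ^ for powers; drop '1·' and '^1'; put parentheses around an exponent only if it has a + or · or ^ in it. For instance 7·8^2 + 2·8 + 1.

base 3: 4 = 3 + 1; at 4: 4 + 1 = 5; next = 4
base 4: 4 = 4; at 5: 5 = 5; next = 4
base 5: 4 = 4; at 6: 4 = 4; next = 3
base 6: 3 = 3; at 7: 3 = 3; next = 2
base 7: 2 = 2; at 8: 2 = 2; next = 1
base 8: 1 = 1; at 9: 1 = 1; next = 0

1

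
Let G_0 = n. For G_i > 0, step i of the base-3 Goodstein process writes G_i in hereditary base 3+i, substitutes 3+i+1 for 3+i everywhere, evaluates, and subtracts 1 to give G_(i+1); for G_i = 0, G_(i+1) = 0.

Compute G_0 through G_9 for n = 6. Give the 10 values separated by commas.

6 —HB3→ 2·3 —bump→ 2·4 = 8 —(−1)→ 7
7 —HB4→ 4 + 3 —bump→ 5 + 3 = 8 —(−1)→ 7
7 —HB5→ 5 + 2 —bump→ 6 + 2 = 8 —(−1)→ 7
7 —HB6→ 6 + 1 —bump→ 7 + 1 = 8 —(−1)→ 7
7 —HB7→ 7 —bump→ 8 = 8 —(−1)→ 7
7 —HB8→ 7 —bump→ 7 = 7 —(−1)→ 6
6 —HB9→ 6 —bump→ 6 = 6 —(−1)→ 5
5 —HB10→ 5 —bump→ 5 = 5 —(−1)→ 4
4 —HB11→ 4 —bump→ 4 = 4 —(−1)→ 3

6, 7, 7, 7, 7, 7, 6, 5, 4, 3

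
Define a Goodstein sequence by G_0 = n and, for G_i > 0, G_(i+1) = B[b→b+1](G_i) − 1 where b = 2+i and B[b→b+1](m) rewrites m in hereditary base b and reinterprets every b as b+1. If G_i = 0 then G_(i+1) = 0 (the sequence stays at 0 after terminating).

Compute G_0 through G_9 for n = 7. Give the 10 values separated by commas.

7, 30, 259, 3127, 46657, 823543, 16777215, 37665879, 77777775, 150051213

[0] 7 ≡ 2^2 + 2 + 1 (base 2). Lift 3: 31. −1: 30.
[1] 30 ≡ 3^3 + 3 (base 3). Lift 4: 260. −1: 259.
[2] 259 ≡ 4^4 + 3 (base 4). Lift 5: 3128. −1: 3127.
[3] 3127 ≡ 5^5 + 2 (base 5). Lift 6: 46658. −1: 46657.
[4] 46657 ≡ 6^6 + 1 (base 6). Lift 7: 823544. −1: 823543.
[5] 823543 ≡ 7^7 (base 7). Lift 8: 16777216. −1: 16777215.
[6] 16777215 ≡ 7·8^7 + 7·8^6 + 7·8^5 + 7·8^4 + 7·8^3 + 7·8^2 + 7·8 + 7 (base 8). Lift 9: 37665880. −1: 37665879.
[7] 37665879 ≡ 7·9^7 + 7·9^6 + 7·9^5 + 7·9^4 + 7·9^3 + 7·9^2 + 7·9 + 6 (base 9). Lift 10: 77777776. −1: 77777775.
[8] 77777775 ≡ 7·10^7 + 7·10^6 + 7·10^5 + 7·10^4 + 7·10^3 + 7·10^2 + 7·10 + 5 (base 10). Lift 11: 150051214. −1: 150051213.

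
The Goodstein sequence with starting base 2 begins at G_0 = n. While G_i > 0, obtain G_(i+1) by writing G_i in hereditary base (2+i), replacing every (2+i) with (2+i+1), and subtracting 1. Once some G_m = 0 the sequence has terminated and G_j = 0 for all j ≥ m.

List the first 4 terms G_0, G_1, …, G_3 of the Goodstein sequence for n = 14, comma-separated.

base 2: 14 = 2^(2 + 1) + 2^2 + 2; at 3: 3^(3 + 1) + 3^3 + 3 = 111; next = 110
base 3: 110 = 3^(3 + 1) + 3^3 + 2; at 4: 4^(4 + 1) + 4^4 + 2 = 1282; next = 1281
base 4: 1281 = 4^(4 + 1) + 4^4 + 1; at 5: 5^(5 + 1) + 5^5 + 1 = 18751; next = 18750

14, 110, 1281, 18750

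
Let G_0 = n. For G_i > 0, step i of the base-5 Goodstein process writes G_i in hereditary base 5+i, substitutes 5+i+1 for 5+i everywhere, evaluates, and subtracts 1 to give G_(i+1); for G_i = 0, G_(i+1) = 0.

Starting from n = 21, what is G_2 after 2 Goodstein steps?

27

21 —HB5→ 4·5 + 1 —bump→ 4·6 + 1 = 25 —(−1)→ 24
24 —HB6→ 4·6 —bump→ 4·7 = 28 —(−1)→ 27
27 —HB7→ 3·7 + 6 —bump→ 3·8 + 6 = 30 —(−1)→ 29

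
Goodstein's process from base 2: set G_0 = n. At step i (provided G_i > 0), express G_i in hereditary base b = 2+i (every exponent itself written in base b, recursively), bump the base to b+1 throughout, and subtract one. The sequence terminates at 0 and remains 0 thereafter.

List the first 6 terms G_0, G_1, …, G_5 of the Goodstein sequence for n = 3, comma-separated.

3, 3, 3, 2, 1, 0

(0) 3|_2 = 2 + 1 ↦ 3 + 1|_3 = 4 ⇒ 3
(1) 3|_3 = 3 ↦ 4|_4 = 4 ⇒ 3
(2) 3|_4 = 3 ↦ 3|_5 = 3 ⇒ 2
(3) 2|_5 = 2 ↦ 2|_6 = 2 ⇒ 1
(4) 1|_6 = 1 ↦ 1|_7 = 1 ⇒ 0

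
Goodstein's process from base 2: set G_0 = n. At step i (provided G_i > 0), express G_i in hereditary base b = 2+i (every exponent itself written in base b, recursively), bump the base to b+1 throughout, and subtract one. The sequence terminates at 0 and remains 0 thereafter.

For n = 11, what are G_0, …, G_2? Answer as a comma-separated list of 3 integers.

11, 84, 1027

[0] 11 ≡ 2^(2 + 1) + 2 + 1 (base 2). Lift 3: 85. −1: 84.
[1] 84 ≡ 3^(3 + 1) + 3 (base 3). Lift 4: 1028. −1: 1027.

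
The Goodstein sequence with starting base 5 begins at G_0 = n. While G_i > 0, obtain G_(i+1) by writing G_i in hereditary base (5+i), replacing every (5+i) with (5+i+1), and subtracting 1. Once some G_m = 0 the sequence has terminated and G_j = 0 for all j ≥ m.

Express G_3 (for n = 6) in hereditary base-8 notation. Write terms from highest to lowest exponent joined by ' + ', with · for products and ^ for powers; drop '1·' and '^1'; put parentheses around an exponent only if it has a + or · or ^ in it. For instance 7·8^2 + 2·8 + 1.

step 0: 6 = 5 + 1; sub 6 for 5: 6 + 1; = 7; G_1 = 7−1 = 6
step 1: 6 = 6; sub 7 for 6: 7; = 7; G_2 = 7−1 = 6
step 2: 6 = 6; sub 8 for 7: 6; = 6; G_3 = 6−1 = 5
step 3: 5 = 5; sub 9 for 8: 5; = 5; G_4 = 5−1 = 4

5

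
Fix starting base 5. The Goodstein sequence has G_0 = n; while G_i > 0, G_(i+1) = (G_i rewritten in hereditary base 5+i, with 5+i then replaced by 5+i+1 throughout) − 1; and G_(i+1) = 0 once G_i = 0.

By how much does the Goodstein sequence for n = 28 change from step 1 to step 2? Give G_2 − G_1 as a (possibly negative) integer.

12

G_0 = 28. HB_5(28) = 5^2 + 3. Bump = 39. G_1 = 38.
G_1 = 38. HB_6(38) = 6^2 + 2. Bump = 51. G_2 = 50.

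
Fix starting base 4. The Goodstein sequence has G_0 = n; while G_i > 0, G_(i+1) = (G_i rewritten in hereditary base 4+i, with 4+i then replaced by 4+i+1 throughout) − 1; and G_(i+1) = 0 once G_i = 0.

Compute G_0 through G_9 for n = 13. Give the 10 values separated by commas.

base 4: 13 = 3·4 + 1; at 5: 3·5 + 1 = 16; next = 15
base 5: 15 = 3·5; at 6: 3·6 = 18; next = 17
base 6: 17 = 2·6 + 5; at 7: 2·7 + 5 = 19; next = 18
base 7: 18 = 2·7 + 4; at 8: 2·8 + 4 = 20; next = 19
base 8: 19 = 2·8 + 3; at 9: 2·9 + 3 = 21; next = 20
base 9: 20 = 2·9 + 2; at 10: 2·10 + 2 = 22; next = 21
base 10: 21 = 2·10 + 1; at 11: 2·11 + 1 = 23; next = 22
base 11: 22 = 2·11; at 12: 2·12 = 24; next = 23
base 12: 23 = 12 + 11; at 13: 13 + 11 = 24; next = 23

13, 15, 17, 18, 19, 20, 21, 22, 23, 23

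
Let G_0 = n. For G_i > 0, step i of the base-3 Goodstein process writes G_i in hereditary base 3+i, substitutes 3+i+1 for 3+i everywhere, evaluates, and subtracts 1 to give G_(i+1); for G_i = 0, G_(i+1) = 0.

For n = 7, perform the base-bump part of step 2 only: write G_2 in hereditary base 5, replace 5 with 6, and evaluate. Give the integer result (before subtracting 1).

i=0: 7 = 2·3 + 1 (b=3); 3→4: 2·4 + 1 = 9; 9−1 = 8
i=1: 8 = 2·4 (b=4); 4→5: 2·5 = 10; 10−1 = 9

10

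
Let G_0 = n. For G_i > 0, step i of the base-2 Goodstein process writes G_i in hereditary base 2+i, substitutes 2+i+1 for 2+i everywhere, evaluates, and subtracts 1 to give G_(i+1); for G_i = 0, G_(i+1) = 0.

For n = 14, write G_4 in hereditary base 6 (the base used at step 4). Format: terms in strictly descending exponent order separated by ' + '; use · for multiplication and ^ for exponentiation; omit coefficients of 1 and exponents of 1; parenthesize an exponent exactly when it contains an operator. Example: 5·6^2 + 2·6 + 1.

[0] 14 ≡ 2^(2 + 1) + 2^2 + 2 (base 2). Lift 3: 111. −1: 110.
[1] 110 ≡ 3^(3 + 1) + 3^3 + 2 (base 3). Lift 4: 1282. −1: 1281.
[2] 1281 ≡ 4^(4 + 1) + 4^4 + 1 (base 4). Lift 5: 18751. −1: 18750.
[3] 18750 ≡ 5^(5 + 1) + 5^5 (base 5). Lift 6: 326592. −1: 326591.

6^(6 + 1) + 5·6^5 + 5·6^4 + 5·6^3 + 5·6^2 + 5·6 + 5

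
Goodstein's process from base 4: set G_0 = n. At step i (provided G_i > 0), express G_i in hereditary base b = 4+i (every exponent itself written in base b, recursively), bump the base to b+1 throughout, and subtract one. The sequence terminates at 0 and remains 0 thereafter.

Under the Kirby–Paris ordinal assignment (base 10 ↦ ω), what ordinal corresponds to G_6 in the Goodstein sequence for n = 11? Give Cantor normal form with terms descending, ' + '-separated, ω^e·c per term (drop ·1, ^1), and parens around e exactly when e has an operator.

ω + 5

11 —HB4→ 2·4 + 3 —bump→ 2·5 + 3 = 13 —(−1)→ 12
12 —HB5→ 2·5 + 2 —bump→ 2·6 + 2 = 14 —(−1)→ 13
13 —HB6→ 2·6 + 1 —bump→ 2·7 + 1 = 15 —(−1)→ 14
14 —HB7→ 2·7 —bump→ 2·8 = 16 —(−1)→ 15
15 —HB8→ 8 + 7 —bump→ 9 + 7 = 16 —(−1)→ 15
15 —HB9→ 9 + 6 —bump→ 10 + 6 = 16 —(−1)→ 15
15 —HB10→ 10 + 5 —bump→ 11 + 5 = 16 —(−1)→ 15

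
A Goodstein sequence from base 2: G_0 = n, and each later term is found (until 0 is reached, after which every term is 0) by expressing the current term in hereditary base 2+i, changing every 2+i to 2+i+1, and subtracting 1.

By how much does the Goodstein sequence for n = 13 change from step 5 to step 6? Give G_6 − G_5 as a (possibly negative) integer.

128453481

base 2: 13 = 2^(2 + 1) + 2^2 + 1; at 3: 3^(3 + 1) + 3^3 + 1 = 109; next = 108
base 3: 108 = 3^(3 + 1) + 3^3; at 4: 4^(4 + 1) + 4^4 = 1280; next = 1279
base 4: 1279 = 4^(4 + 1) + 3·4^3 + 3·4^2 + 3·4 + 3; at 5: 5^(5 + 1) + 3·5^3 + 3·5^2 + 3·5 + 3 = 16093; next = 16092
base 5: 16092 = 5^(5 + 1) + 3·5^3 + 3·5^2 + 3·5 + 2; at 6: 6^(6 + 1) + 3·6^3 + 3·6^2 + 3·6 + 2 = 280712; next = 280711
base 6: 280711 = 6^(6 + 1) + 3·6^3 + 3·6^2 + 3·6 + 1; at 7: 7^(7 + 1) + 3·7^3 + 3·7^2 + 3·7 + 1 = 5765999; next = 5765998
base 7: 5765998 = 7^(7 + 1) + 3·7^3 + 3·7^2 + 3·7; at 8: 8^(8 + 1) + 3·8^3 + 3·8^2 + 3·8 = 134219480; next = 134219479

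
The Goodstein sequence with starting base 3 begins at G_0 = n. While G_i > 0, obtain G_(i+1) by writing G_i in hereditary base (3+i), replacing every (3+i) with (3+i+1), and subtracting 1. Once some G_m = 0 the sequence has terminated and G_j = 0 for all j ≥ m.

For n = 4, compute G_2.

4

(0) 4|_3 = 3 + 1 ↦ 4 + 1|_4 = 5 ⇒ 4
(1) 4|_4 = 4 ↦ 5|_5 = 5 ⇒ 4
(2) 4|_5 = 4 ↦ 4|_6 = 4 ⇒ 3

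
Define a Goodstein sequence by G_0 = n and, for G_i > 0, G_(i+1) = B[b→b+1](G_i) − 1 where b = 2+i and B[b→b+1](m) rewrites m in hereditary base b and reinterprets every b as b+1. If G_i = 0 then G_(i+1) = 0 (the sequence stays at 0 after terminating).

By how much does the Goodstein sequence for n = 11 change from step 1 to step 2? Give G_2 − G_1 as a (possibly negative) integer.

11 —HB2→ 2^(2 + 1) + 2 + 1 —bump→ 3^(3 + 1) + 3 + 1 = 85 —(−1)→ 84
84 —HB3→ 3^(3 + 1) + 3 —bump→ 4^(4 + 1) + 4 = 1028 —(−1)→ 1027

943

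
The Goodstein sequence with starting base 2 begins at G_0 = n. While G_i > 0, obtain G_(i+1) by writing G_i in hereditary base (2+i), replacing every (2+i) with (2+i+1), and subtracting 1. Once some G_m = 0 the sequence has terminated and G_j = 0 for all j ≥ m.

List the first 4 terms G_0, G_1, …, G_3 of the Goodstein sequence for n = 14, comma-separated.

base 2: 14 = 2^(2 + 1) + 2^2 + 2; at 3: 3^(3 + 1) + 3^3 + 3 = 111; next = 110
base 3: 110 = 3^(3 + 1) + 3^3 + 2; at 4: 4^(4 + 1) + 4^4 + 2 = 1282; next = 1281
base 4: 1281 = 4^(4 + 1) + 4^4 + 1; at 5: 5^(5 + 1) + 5^5 + 1 = 18751; next = 18750

14, 110, 1281, 18750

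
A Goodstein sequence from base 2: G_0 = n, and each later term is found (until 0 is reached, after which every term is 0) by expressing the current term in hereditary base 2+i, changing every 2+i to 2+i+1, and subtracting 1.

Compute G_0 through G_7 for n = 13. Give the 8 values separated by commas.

G_0 = 13. HB_2(13) = 2^(2 + 1) + 2^2 + 1. Bump = 109. G_1 = 108.
G_1 = 108. HB_3(108) = 3^(3 + 1) + 3^3. Bump = 1280. G_2 = 1279.
G_2 = 1279. HB_4(1279) = 4^(4 + 1) + 3·4^3 + 3·4^2 + 3·4 + 3. Bump = 16093. G_3 = 16092.
G_3 = 16092. HB_5(16092) = 5^(5 + 1) + 3·5^3 + 3·5^2 + 3·5 + 2. Bump = 280712. G_4 = 280711.
G_4 = 280711. HB_6(280711) = 6^(6 + 1) + 3·6^3 + 3·6^2 + 3·6 + 1. Bump = 5765999. G_5 = 5765998.
G_5 = 5765998. HB_7(5765998) = 7^(7 + 1) + 3·7^3 + 3·7^2 + 3·7. Bump = 134219480. G_6 = 134219479.
G_6 = 134219479. HB_8(134219479) = 8^(8 + 1) + 3·8^3 + 3·8^2 + 2·8 + 7. Bump = 3486786856. G_7 = 3486786855.

13, 108, 1279, 16092, 280711, 5765998, 134219479, 3486786855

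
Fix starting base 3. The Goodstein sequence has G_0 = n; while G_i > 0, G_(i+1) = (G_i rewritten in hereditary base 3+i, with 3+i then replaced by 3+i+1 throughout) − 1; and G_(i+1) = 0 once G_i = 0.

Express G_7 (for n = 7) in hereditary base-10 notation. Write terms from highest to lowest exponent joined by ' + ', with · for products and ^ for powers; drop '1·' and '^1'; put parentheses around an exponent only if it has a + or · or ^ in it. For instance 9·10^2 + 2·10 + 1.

9

step 0: 7 = 2·3 + 1; sub 4 for 3: 2·4 + 1; = 9; G_1 = 9−1 = 8
step 1: 8 = 2·4; sub 5 for 4: 2·5; = 10; G_2 = 10−1 = 9
step 2: 9 = 5 + 4; sub 6 for 5: 6 + 4; = 10; G_3 = 10−1 = 9
step 3: 9 = 6 + 3; sub 7 for 6: 7 + 3; = 10; G_4 = 10−1 = 9
step 4: 9 = 7 + 2; sub 8 for 7: 8 + 2; = 10; G_5 = 10−1 = 9
step 5: 9 = 8 + 1; sub 9 for 8: 9 + 1; = 10; G_6 = 10−1 = 9
step 6: 9 = 9; sub 10 for 9: 10; = 10; G_7 = 10−1 = 9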